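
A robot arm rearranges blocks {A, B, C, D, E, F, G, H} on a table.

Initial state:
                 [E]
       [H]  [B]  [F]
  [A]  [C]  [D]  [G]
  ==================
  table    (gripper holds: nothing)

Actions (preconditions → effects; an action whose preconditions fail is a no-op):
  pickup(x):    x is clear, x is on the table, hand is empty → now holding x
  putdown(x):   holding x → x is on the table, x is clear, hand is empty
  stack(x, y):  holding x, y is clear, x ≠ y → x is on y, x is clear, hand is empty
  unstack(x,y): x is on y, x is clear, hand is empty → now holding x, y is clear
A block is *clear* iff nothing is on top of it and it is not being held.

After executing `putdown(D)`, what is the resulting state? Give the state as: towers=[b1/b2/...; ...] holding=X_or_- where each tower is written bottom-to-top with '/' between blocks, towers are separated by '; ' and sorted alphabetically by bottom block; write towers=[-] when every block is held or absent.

before: towers=[A; C/H; D/B; G/F/E] holding=-
pre[putdown(D)]: holding(D) ✗
holding(D) unmet → putdown(D) is a no-op
after:  towers=[A; C/H; D/B; G/F/E] holding=-

towers=[A; C/H; D/B; G/F/E] holding=-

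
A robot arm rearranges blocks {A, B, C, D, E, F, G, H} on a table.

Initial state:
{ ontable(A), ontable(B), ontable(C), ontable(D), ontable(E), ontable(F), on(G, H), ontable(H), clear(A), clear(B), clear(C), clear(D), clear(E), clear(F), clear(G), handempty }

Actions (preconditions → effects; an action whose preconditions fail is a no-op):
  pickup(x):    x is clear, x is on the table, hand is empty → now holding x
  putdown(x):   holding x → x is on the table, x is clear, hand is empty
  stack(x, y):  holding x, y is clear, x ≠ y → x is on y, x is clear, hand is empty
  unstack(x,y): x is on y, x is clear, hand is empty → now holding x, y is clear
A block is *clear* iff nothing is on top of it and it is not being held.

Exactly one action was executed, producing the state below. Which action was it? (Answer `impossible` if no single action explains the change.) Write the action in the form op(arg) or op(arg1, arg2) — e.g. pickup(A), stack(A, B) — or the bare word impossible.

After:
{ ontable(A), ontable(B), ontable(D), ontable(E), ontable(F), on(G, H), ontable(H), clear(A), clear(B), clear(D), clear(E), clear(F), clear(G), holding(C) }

target: towers=[A; B; D; E; F; H/G] holding=C
     unstack(G, H) → towers=[A; B; C; D; E; F; H] holding=G
         pickup(A) → towers=[B; C; D; E; F; H/G] holding=A
         pickup(E) → towers=[A; B; C; D; F; H/G] holding=E
         pickup(B) → towers=[A; C; D; E; F; H/G] holding=B
         pickup(F) → towers=[A; B; C; D; E; H/G] holding=F
         pickup(D) → towers=[A; B; C; E; F; H/G] holding=D
         pickup(C) → towers=[A; B; D; E; F; H/G] holding=C  ← match

pickup(C)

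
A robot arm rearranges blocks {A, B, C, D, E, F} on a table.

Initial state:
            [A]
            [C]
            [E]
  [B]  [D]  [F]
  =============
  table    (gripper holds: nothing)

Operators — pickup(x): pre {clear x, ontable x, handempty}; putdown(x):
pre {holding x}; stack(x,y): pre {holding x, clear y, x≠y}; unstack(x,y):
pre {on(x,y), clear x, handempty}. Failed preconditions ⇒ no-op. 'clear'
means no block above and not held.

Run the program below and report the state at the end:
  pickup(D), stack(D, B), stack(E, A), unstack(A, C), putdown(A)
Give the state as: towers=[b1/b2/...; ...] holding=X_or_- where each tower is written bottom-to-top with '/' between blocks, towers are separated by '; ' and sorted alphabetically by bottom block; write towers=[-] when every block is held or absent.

step 1 (pickup(D)): towers=[B; F/E/C/A] holding=D
step 2 (stack(D, B)): towers=[B/D; F/E/C/A] holding=-
step 3 (stack(E, A)) [no-op]: towers=[B/D; F/E/C/A] holding=-
step 4 (unstack(A, C)): towers=[B/D; F/E/C] holding=A
step 5 (putdown(A)): towers=[A; B/D; F/E/C] holding=-

towers=[A; B/D; F/E/C] holding=-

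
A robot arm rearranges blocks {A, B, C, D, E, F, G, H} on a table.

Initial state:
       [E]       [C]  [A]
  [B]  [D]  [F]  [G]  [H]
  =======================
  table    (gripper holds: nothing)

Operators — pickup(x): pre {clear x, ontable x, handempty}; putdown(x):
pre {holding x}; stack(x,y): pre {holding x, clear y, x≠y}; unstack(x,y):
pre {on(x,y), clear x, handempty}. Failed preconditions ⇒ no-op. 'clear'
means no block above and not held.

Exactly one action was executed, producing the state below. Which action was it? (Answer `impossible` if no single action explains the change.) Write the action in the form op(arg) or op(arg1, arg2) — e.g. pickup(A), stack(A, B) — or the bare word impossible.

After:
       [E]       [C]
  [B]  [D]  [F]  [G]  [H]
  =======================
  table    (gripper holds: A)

unstack(A, H)

target: towers=[B; D/E; F; G/C; H] holding=A
     unstack(A, H) → towers=[B; D/E; F; G/C; H] holding=A  ← match
     unstack(E, D) → towers=[B; D; F; G/C; H/A] holding=E
         pickup(B) → towers=[D/E; F; G/C; H/A] holding=B
         pickup(F) → towers=[B; D/E; G/C; H/A] holding=F
     unstack(C, G) → towers=[B; D/E; F; G; H/A] holding=C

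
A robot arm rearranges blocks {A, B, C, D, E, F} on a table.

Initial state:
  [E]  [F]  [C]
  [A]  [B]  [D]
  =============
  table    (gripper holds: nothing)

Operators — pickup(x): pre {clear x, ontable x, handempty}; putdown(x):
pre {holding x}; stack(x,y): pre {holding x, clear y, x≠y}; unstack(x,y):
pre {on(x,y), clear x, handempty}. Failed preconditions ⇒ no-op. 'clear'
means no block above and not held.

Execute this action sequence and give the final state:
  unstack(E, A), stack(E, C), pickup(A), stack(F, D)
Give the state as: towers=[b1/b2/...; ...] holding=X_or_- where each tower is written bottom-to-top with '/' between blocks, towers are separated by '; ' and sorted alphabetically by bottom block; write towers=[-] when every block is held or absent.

towers=[B/F; D/C/E] holding=A

step 1 (unstack(E, A)): towers=[A; B/F; D/C] holding=E
step 2 (stack(E, C)): towers=[A; B/F; D/C/E] holding=-
step 3 (pickup(A)): towers=[B/F; D/C/E] holding=A
step 4 (stack(F, D)) [no-op]: towers=[B/F; D/C/E] holding=A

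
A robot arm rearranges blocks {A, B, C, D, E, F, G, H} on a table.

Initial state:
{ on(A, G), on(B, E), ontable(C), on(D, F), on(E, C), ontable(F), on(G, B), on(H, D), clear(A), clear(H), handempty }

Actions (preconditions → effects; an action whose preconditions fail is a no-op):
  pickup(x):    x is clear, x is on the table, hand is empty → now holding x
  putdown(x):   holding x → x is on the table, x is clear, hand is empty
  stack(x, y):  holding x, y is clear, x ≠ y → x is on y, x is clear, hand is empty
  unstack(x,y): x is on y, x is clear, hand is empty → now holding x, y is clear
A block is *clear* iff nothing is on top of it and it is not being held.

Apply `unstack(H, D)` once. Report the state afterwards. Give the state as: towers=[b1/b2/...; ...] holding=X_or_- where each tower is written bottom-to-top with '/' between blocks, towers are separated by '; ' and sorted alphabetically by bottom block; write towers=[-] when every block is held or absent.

before: towers=[C/E/B/G/A; F/D/H] holding=-
pre[unstack(H, D)]: on(H,D) yes, clear(H) yes, handempty yes
all met → apply unstack(H, D)
after:  towers=[C/E/B/G/A; F/D] holding=H

towers=[C/E/B/G/A; F/D] holding=H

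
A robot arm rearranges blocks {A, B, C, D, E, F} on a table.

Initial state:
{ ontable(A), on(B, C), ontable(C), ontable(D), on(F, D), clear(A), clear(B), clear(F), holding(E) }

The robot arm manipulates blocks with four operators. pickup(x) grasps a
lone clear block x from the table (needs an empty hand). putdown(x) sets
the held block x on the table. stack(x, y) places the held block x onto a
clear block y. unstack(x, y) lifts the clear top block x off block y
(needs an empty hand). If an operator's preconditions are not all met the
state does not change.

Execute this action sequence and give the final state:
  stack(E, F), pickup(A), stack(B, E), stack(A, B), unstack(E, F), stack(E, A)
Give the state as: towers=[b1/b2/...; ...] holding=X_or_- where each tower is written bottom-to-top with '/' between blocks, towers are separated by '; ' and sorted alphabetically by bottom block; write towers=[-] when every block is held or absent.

towers=[C/B/A/E; D/F] holding=-

step 1 (stack(E, F)): towers=[A; C/B; D/F/E] holding=-
step 2 (pickup(A)): towers=[C/B; D/F/E] holding=A
step 3 (stack(B, E)) [no-op]: towers=[C/B; D/F/E] holding=A
step 4 (stack(A, B)): towers=[C/B/A; D/F/E] holding=-
step 5 (unstack(E, F)): towers=[C/B/A; D/F] holding=E
step 6 (stack(E, A)): towers=[C/B/A/E; D/F] holding=-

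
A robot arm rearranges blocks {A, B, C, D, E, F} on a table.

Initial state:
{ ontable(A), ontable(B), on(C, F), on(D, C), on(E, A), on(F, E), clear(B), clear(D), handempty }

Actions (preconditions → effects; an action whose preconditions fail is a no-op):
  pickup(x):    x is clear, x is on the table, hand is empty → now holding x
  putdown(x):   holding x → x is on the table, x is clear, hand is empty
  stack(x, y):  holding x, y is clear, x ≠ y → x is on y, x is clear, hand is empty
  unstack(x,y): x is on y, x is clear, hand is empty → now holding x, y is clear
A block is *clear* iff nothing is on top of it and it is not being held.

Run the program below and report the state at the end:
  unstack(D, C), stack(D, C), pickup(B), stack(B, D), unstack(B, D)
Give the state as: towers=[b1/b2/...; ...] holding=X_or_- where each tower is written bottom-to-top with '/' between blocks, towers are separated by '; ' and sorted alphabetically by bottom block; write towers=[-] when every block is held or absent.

step 1 (unstack(D, C)): towers=[A/E/F/C; B] holding=D
step 2 (stack(D, C)): towers=[A/E/F/C/D; B] holding=-
step 3 (pickup(B)): towers=[A/E/F/C/D] holding=B
step 4 (stack(B, D)): towers=[A/E/F/C/D/B] holding=-
step 5 (unstack(B, D)): towers=[A/E/F/C/D] holding=B

towers=[A/E/F/C/D] holding=B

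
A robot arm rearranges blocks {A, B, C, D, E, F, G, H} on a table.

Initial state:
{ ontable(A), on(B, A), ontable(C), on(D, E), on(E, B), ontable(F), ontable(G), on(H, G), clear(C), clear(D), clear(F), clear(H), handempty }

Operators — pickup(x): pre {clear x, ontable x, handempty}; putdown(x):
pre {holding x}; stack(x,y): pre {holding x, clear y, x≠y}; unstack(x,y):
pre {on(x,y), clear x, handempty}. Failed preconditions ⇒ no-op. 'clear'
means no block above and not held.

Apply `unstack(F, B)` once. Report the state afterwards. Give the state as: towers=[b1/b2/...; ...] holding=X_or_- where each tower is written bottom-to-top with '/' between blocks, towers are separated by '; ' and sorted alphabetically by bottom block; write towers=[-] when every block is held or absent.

towers=[A/B/E/D; C; F; G/H] holding=-

before: towers=[A/B/E/D; C; F; G/H] holding=-
pre[unstack(F, B)]: on(F,B) no, clear(F) yes, handempty yes
on(F,B) unmet → unstack(F, B) is a no-op
after:  towers=[A/B/E/D; C; F; G/H] holding=-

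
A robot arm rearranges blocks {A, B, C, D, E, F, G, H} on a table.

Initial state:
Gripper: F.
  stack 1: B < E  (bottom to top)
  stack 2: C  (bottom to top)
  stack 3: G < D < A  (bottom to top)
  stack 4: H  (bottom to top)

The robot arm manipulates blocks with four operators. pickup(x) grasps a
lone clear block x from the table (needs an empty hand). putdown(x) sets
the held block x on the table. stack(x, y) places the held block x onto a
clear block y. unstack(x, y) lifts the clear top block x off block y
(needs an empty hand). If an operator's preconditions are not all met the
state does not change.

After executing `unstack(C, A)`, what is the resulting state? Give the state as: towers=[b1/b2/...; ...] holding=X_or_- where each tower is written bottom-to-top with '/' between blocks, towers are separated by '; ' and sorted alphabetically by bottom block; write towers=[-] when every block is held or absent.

towers=[B/E; C; G/D/A; H] holding=F

before: towers=[B/E; C; G/D/A; H] holding=F
pre[unstack(C, A)]: on(C,A) ✗, clear(C) ✓, handempty ✗
on(C,A), handempty unmet → unstack(C, A) is a no-op
after:  towers=[B/E; C; G/D/A; H] holding=F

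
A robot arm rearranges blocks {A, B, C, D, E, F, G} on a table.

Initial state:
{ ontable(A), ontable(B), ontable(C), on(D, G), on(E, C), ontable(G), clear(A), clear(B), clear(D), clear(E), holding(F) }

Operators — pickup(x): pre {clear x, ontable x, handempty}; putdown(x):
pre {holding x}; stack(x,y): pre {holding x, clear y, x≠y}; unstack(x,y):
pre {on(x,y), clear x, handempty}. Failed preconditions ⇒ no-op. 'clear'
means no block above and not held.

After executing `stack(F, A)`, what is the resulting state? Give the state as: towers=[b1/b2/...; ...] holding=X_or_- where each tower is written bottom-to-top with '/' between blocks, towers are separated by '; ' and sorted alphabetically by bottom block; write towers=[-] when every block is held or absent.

towers=[A/F; B; C/E; G/D] holding=-

before: towers=[A; B; C/E; G/D] holding=F
pre[stack(F, A)]: holding(F) ok, clear(A) ok, F≠A ok
all met → apply stack(F, A)
after:  towers=[A/F; B; C/E; G/D] holding=-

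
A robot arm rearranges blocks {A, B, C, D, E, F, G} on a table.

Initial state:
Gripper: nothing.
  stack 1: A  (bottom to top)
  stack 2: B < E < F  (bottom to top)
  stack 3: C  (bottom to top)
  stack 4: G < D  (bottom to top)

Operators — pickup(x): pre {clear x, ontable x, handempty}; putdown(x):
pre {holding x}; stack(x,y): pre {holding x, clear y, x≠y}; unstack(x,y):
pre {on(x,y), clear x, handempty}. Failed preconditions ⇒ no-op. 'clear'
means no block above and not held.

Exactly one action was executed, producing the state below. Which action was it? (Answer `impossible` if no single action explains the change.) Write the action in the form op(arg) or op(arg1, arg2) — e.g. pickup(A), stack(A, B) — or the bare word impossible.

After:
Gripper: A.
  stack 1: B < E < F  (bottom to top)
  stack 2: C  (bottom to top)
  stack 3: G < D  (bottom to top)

pickup(A)

target: towers=[B/E/F; C; G/D] holding=A
     unstack(F, E) → towers=[A; B/E; C; G/D] holding=F
     unstack(D, G) → towers=[A; B/E/F; C; G] holding=D
         pickup(A) → towers=[B/E/F; C; G/D] holding=A  ← match
         pickup(C) → towers=[A; B/E/F; G/D] holding=C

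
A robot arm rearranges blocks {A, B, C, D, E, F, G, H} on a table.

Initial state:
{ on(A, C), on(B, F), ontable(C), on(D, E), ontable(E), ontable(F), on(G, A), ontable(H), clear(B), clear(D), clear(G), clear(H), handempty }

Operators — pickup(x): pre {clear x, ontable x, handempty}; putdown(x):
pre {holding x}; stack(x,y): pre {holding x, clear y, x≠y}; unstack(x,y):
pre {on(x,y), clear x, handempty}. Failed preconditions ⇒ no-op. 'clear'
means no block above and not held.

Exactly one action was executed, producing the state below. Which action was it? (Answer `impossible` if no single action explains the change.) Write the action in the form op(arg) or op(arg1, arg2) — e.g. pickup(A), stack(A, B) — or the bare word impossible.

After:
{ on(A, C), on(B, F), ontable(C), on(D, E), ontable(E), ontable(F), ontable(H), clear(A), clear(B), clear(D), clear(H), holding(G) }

unstack(G, A)

target: towers=[C/A; E/D; F/B; H] holding=G
     unstack(G, A) → towers=[C/A; E/D; F/B; H] holding=G  ← match
         pickup(H) → towers=[C/A/G; E/D; F/B] holding=H
     unstack(B, F) → towers=[C/A/G; E/D; F; H] holding=B
     unstack(D, E) → towers=[C/A/G; E; F/B; H] holding=D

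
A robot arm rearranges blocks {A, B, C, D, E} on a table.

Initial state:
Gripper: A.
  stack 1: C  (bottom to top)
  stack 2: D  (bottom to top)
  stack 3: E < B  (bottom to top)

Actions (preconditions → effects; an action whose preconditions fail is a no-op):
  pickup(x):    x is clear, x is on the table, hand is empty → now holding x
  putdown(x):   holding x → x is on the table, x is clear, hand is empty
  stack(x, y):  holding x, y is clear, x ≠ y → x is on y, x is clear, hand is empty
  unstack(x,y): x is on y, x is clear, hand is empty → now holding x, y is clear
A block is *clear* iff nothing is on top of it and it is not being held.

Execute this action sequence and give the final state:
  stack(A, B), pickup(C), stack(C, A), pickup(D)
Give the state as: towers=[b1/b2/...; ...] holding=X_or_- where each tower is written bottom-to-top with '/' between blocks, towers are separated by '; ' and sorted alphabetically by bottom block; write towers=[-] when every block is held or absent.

step 1 (stack(A, B)): towers=[C; D; E/B/A] holding=-
step 2 (pickup(C)): towers=[D; E/B/A] holding=C
step 3 (stack(C, A)): towers=[D; E/B/A/C] holding=-
step 4 (pickup(D)): towers=[E/B/A/C] holding=D

towers=[E/B/A/C] holding=D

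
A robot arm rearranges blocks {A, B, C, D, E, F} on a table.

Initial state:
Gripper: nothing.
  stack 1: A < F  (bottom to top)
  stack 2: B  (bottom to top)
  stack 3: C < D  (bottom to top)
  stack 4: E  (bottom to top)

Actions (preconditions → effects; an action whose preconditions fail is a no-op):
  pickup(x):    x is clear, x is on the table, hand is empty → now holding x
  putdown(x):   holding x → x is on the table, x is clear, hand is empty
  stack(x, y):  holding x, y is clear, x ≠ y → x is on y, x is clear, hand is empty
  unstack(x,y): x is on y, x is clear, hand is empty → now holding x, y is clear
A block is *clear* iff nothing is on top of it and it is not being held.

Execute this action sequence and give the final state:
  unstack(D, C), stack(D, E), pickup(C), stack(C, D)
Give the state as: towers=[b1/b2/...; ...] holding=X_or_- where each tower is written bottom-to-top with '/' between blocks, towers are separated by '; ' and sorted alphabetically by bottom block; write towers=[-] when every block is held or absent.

towers=[A/F; B; E/D/C] holding=-

step 1 (unstack(D, C)): towers=[A/F; B; C; E] holding=D
step 2 (stack(D, E)): towers=[A/F; B; C; E/D] holding=-
step 3 (pickup(C)): towers=[A/F; B; E/D] holding=C
step 4 (stack(C, D)): towers=[A/F; B; E/D/C] holding=-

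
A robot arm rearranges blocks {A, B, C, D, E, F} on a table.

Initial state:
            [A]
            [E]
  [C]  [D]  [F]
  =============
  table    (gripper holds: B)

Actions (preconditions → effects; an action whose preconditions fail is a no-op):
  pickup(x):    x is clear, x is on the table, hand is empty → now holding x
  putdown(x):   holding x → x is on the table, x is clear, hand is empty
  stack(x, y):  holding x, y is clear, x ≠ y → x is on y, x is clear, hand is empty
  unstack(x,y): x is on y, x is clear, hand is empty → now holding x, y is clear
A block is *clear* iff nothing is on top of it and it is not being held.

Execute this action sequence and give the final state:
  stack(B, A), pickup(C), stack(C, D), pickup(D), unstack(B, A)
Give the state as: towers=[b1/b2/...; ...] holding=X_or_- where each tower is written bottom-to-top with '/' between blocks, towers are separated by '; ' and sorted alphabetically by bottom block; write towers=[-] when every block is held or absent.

towers=[D/C; F/E/A] holding=B

step 1 (stack(B, A)): towers=[C; D; F/E/A/B] holding=-
step 2 (pickup(C)): towers=[D; F/E/A/B] holding=C
step 3 (stack(C, D)): towers=[D/C; F/E/A/B] holding=-
step 4 (pickup(D)) [no-op]: towers=[D/C; F/E/A/B] holding=-
step 5 (unstack(B, A)): towers=[D/C; F/E/A] holding=B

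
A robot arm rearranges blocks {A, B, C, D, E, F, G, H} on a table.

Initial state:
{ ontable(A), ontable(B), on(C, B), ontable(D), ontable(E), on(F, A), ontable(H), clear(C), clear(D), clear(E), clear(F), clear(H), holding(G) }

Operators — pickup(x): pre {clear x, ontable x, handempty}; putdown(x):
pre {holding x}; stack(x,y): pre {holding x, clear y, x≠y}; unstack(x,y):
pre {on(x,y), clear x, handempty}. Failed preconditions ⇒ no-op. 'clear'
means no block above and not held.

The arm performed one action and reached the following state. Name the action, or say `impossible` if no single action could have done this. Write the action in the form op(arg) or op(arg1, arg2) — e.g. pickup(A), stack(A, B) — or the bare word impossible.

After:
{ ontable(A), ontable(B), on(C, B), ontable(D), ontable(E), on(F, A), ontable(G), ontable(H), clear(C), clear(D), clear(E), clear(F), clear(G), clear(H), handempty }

target: towers=[A/F; B/C; D; E; G; H] holding=-
        putdown(G) → towers=[A/F; B/C; D; E; G; H] holding=-  ← match
       stack(G, E) → towers=[A/F; B/C; D; E/G; H] holding=-
       stack(G, H) → towers=[A/F; B/C; D; E; H/G] holding=-
       stack(G, F) → towers=[A/F/G; B/C; D; E; H] holding=-
       stack(G, D) → towers=[A/F; B/C; D/G; E; H] holding=-
       stack(G, C) → towers=[A/F; B/C/G; D; E; H] holding=-

putdown(G)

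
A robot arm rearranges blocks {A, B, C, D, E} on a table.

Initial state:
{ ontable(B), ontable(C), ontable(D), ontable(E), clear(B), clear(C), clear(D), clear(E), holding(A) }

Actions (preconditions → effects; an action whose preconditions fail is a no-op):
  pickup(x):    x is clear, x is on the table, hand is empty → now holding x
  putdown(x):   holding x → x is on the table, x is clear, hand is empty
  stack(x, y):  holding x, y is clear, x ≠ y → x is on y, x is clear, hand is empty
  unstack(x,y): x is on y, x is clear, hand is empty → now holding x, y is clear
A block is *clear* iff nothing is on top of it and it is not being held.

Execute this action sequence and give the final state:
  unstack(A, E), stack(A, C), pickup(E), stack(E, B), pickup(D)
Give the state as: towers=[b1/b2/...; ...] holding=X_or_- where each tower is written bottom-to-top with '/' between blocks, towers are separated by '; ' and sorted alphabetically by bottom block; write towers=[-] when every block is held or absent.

step 1 (unstack(A, E)) [no-op]: towers=[B; C; D; E] holding=A
step 2 (stack(A, C)): towers=[B; C/A; D; E] holding=-
step 3 (pickup(E)): towers=[B; C/A; D] holding=E
step 4 (stack(E, B)): towers=[B/E; C/A; D] holding=-
step 5 (pickup(D)): towers=[B/E; C/A] holding=D

towers=[B/E; C/A] holding=D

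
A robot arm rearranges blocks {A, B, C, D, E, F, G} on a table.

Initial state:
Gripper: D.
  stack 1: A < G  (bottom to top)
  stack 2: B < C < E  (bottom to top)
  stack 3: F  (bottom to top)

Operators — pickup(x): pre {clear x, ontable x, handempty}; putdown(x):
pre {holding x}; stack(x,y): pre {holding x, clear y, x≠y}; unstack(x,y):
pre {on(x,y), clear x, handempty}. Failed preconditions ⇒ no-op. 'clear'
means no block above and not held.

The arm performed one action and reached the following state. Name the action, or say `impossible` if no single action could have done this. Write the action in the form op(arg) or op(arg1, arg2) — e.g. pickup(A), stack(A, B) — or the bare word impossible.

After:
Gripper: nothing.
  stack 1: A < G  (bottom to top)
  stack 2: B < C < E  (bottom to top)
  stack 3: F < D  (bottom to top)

target: towers=[A/G; B/C/E; F/D] holding=-
        putdown(D) → towers=[A/G; B/C/E; D; F] holding=-
       stack(D, F) → towers=[A/G; B/C/E; F/D] holding=-  ← match
       stack(D, G) → towers=[A/G/D; B/C/E; F] holding=-
       stack(D, E) → towers=[A/G; B/C/E/D; F] holding=-

stack(D, F)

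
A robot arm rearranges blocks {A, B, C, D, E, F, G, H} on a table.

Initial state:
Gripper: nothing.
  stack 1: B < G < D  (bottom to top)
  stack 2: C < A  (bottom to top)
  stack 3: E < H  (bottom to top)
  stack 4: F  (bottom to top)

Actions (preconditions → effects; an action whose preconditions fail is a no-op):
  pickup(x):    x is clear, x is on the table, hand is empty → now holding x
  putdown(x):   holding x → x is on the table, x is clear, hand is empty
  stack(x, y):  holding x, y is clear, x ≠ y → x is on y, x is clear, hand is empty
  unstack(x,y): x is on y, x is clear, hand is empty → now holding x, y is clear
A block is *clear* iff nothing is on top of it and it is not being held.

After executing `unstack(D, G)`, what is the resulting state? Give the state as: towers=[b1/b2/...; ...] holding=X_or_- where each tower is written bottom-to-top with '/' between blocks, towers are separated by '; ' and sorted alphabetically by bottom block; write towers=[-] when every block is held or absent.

towers=[B/G; C/A; E/H; F] holding=D

before: towers=[B/G/D; C/A; E/H; F] holding=-
pre[unstack(D, G)]: on(D,G) yes, clear(D) yes, handempty yes
all met → apply unstack(D, G)
after:  towers=[B/G; C/A; E/H; F] holding=D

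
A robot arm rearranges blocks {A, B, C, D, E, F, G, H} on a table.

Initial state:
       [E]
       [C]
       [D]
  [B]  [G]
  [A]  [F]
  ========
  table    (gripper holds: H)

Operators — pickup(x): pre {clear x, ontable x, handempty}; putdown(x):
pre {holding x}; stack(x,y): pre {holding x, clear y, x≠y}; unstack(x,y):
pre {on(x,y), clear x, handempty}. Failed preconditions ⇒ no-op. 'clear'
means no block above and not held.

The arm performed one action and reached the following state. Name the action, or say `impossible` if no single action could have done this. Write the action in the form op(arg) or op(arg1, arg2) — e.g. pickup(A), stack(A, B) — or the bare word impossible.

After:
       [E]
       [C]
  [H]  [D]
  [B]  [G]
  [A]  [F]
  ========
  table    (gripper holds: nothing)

target: towers=[A/B/H; F/G/D/C/E] holding=-
        putdown(H) → towers=[A/B; F/G/D/C/E; H] holding=-
       stack(H, E) → towers=[A/B; F/G/D/C/E/H] holding=-
       stack(H, B) → towers=[A/B/H; F/G/D/C/E] holding=-  ← match

stack(H, B)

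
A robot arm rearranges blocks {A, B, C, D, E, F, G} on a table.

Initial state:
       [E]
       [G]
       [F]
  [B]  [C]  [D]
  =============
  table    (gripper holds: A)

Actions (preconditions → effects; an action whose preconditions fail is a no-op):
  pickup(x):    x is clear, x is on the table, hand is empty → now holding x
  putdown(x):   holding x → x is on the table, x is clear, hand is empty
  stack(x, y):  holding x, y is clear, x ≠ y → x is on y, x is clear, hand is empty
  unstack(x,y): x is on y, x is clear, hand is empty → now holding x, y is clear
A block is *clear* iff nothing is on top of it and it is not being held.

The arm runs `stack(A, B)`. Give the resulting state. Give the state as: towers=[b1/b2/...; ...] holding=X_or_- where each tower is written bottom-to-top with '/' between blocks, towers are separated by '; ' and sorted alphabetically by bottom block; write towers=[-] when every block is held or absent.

towers=[B/A; C/F/G/E; D] holding=-

before: towers=[B; C/F/G/E; D] holding=A
pre[stack(A, B)]: holding(A) ok, clear(B) ok, A≠B ok
all met → apply stack(A, B)
after:  towers=[B/A; C/F/G/E; D] holding=-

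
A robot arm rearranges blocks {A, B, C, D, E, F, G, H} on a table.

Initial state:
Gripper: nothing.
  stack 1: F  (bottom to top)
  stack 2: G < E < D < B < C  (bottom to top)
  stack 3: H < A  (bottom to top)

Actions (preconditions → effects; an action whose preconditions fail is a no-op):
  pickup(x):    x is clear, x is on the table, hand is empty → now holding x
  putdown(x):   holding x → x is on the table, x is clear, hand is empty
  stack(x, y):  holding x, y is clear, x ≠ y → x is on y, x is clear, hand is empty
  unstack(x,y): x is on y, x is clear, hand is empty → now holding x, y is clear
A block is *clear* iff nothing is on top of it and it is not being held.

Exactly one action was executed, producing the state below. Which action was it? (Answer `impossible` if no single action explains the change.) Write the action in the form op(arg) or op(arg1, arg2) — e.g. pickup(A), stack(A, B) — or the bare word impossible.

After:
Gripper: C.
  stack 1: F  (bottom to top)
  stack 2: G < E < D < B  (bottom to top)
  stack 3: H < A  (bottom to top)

target: towers=[F; G/E/D/B; H/A] holding=C
     unstack(A, H) → towers=[F; G/E/D/B/C; H] holding=A
         pickup(F) → towers=[G/E/D/B/C; H/A] holding=F
     unstack(C, B) → towers=[F; G/E/D/B; H/A] holding=C  ← match

unstack(C, B)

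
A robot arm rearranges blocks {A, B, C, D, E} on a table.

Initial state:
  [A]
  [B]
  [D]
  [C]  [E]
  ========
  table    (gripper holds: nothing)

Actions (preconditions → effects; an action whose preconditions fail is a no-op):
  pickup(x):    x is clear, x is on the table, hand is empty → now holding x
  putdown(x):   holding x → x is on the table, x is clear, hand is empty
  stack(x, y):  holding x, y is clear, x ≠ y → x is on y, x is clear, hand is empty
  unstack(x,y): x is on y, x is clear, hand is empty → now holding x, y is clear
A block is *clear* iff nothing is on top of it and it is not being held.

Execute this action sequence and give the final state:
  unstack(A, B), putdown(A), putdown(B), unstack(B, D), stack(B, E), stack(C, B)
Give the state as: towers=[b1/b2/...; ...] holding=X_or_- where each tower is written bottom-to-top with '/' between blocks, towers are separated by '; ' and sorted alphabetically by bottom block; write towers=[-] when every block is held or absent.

step 1 (unstack(A, B)): towers=[C/D/B; E] holding=A
step 2 (putdown(A)): towers=[A; C/D/B; E] holding=-
step 3 (putdown(B)) [no-op]: towers=[A; C/D/B; E] holding=-
step 4 (unstack(B, D)): towers=[A; C/D; E] holding=B
step 5 (stack(B, E)): towers=[A; C/D; E/B] holding=-
step 6 (stack(C, B)) [no-op]: towers=[A; C/D; E/B] holding=-

towers=[A; C/D; E/B] holding=-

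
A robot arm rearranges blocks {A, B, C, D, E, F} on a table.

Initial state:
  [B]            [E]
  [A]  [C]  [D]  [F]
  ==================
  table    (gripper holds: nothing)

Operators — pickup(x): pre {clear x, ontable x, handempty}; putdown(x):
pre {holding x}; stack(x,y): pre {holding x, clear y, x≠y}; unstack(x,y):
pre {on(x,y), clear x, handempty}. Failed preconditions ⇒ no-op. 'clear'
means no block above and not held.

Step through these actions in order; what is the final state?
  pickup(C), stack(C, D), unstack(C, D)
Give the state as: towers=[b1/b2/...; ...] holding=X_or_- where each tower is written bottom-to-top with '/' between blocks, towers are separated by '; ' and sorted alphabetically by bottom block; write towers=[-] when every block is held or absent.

towers=[A/B; D; F/E] holding=C

step 1 (pickup(C)): towers=[A/B; D; F/E] holding=C
step 2 (stack(C, D)): towers=[A/B; D/C; F/E] holding=-
step 3 (unstack(C, D)): towers=[A/B; D; F/E] holding=C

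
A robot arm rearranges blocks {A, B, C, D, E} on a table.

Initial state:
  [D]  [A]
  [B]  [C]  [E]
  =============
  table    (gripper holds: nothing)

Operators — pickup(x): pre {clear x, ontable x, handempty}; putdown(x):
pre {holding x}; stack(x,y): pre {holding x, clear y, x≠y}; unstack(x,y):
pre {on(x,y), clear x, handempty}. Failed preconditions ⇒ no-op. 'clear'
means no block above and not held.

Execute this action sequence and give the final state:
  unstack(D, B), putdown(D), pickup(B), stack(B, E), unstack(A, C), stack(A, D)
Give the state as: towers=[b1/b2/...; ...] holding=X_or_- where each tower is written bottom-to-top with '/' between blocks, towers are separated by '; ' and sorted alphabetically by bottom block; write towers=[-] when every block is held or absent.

step 1 (unstack(D, B)): towers=[B; C/A; E] holding=D
step 2 (putdown(D)): towers=[B; C/A; D; E] holding=-
step 3 (pickup(B)): towers=[C/A; D; E] holding=B
step 4 (stack(B, E)): towers=[C/A; D; E/B] holding=-
step 5 (unstack(A, C)): towers=[C; D; E/B] holding=A
step 6 (stack(A, D)): towers=[C; D/A; E/B] holding=-

towers=[C; D/A; E/B] holding=-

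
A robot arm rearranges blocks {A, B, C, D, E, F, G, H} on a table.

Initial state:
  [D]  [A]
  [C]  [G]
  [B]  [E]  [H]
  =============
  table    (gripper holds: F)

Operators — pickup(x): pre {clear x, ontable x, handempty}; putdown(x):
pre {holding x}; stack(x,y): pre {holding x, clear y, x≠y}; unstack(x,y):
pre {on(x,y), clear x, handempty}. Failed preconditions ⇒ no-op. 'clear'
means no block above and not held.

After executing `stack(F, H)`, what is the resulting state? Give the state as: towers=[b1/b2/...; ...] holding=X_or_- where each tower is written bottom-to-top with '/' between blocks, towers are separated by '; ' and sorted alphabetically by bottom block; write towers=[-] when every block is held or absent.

before: towers=[B/C/D; E/G/A; H] holding=F
pre[stack(F, H)]: holding(F) yes, clear(H) yes, F≠H yes
all met → apply stack(F, H)
after:  towers=[B/C/D; E/G/A; H/F] holding=-

towers=[B/C/D; E/G/A; H/F] holding=-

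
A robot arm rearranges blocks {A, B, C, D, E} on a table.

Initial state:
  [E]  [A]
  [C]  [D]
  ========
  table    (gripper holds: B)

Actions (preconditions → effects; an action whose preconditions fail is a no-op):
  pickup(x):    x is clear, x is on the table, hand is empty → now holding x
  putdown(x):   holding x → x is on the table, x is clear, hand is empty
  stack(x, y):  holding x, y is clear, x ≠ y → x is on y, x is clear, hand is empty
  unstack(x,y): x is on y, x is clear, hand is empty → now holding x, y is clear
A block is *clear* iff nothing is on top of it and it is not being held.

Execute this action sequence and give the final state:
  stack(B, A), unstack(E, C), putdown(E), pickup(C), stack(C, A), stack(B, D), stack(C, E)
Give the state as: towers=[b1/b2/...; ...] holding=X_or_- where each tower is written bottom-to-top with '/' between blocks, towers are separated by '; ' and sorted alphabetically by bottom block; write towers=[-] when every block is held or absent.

towers=[D/A/B; E/C] holding=-

step 1 (stack(B, A)): towers=[C/E; D/A/B] holding=-
step 2 (unstack(E, C)): towers=[C; D/A/B] holding=E
step 3 (putdown(E)): towers=[C; D/A/B; E] holding=-
step 4 (pickup(C)): towers=[D/A/B; E] holding=C
step 5 (stack(C, A)) [no-op]: towers=[D/A/B; E] holding=C
step 6 (stack(B, D)) [no-op]: towers=[D/A/B; E] holding=C
step 7 (stack(C, E)): towers=[D/A/B; E/C] holding=-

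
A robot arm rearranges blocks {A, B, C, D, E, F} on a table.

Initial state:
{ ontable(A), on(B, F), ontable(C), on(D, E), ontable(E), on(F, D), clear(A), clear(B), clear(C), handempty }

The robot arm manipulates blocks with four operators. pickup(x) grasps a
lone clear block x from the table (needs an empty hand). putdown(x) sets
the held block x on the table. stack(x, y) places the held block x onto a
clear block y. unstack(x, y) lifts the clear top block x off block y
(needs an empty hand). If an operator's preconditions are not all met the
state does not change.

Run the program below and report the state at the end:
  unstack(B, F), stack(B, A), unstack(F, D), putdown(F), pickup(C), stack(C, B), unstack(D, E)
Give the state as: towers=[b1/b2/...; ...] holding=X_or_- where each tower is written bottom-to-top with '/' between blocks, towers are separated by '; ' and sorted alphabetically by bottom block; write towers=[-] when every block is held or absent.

step 1 (unstack(B, F)): towers=[A; C; E/D/F] holding=B
step 2 (stack(B, A)): towers=[A/B; C; E/D/F] holding=-
step 3 (unstack(F, D)): towers=[A/B; C; E/D] holding=F
step 4 (putdown(F)): towers=[A/B; C; E/D; F] holding=-
step 5 (pickup(C)): towers=[A/B; E/D; F] holding=C
step 6 (stack(C, B)): towers=[A/B/C; E/D; F] holding=-
step 7 (unstack(D, E)): towers=[A/B/C; E; F] holding=D

towers=[A/B/C; E; F] holding=D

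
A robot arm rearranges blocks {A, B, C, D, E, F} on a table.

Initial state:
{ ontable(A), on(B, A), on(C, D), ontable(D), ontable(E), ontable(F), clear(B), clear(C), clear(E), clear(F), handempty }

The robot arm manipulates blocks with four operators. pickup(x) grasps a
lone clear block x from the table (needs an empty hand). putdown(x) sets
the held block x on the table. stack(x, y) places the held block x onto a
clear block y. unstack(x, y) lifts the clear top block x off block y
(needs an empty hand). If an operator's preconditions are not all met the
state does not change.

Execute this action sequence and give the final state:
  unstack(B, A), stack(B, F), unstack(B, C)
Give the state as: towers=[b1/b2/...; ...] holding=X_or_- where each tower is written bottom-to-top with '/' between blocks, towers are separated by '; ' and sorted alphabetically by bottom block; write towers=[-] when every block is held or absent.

towers=[A; D/C; E; F/B] holding=-

step 1 (unstack(B, A)): towers=[A; D/C; E; F] holding=B
step 2 (stack(B, F)): towers=[A; D/C; E; F/B] holding=-
step 3 (unstack(B, C)) [no-op]: towers=[A; D/C; E; F/B] holding=-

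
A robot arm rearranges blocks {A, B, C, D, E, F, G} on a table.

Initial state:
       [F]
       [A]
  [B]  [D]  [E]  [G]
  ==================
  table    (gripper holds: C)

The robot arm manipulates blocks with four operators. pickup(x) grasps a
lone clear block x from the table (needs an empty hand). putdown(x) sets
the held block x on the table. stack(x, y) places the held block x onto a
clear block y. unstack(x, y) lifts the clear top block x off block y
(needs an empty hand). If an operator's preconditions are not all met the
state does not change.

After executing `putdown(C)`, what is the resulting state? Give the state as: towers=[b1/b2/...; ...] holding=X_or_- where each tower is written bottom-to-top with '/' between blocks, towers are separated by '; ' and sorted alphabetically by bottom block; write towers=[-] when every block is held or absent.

before: towers=[B; D/A/F; E; G] holding=C
pre[putdown(C)]: holding(C) yes
all met → apply putdown(C)
after:  towers=[B; C; D/A/F; E; G] holding=-

towers=[B; C; D/A/F; E; G] holding=-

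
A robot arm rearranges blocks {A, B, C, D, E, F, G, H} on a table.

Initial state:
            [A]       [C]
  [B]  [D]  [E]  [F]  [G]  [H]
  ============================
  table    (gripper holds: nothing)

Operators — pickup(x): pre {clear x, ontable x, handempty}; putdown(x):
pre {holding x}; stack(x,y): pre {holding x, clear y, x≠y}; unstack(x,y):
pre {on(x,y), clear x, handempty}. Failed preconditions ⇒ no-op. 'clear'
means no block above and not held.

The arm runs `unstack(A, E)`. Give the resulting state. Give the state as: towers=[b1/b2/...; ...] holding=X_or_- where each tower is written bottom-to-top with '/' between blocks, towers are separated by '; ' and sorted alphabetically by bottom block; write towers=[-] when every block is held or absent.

towers=[B; D; E; F; G/C; H] holding=A

before: towers=[B; D; E/A; F; G/C; H] holding=-
pre[unstack(A, E)]: on(A,E) ok, clear(A) ok, handempty ok
all met → apply unstack(A, E)
after:  towers=[B; D; E; F; G/C; H] holding=A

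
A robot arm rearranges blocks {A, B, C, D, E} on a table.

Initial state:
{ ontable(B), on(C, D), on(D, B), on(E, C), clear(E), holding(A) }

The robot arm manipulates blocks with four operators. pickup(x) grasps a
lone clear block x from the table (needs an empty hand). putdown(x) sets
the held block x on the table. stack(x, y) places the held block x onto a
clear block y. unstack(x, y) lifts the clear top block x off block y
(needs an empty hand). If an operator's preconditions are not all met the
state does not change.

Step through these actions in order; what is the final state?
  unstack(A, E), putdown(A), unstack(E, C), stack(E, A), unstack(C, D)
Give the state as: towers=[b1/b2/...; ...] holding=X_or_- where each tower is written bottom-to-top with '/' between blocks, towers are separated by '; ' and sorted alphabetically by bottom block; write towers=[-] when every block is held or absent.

step 1 (unstack(A, E)) [no-op]: towers=[B/D/C/E] holding=A
step 2 (putdown(A)): towers=[A; B/D/C/E] holding=-
step 3 (unstack(E, C)): towers=[A; B/D/C] holding=E
step 4 (stack(E, A)): towers=[A/E; B/D/C] holding=-
step 5 (unstack(C, D)): towers=[A/E; B/D] holding=C

towers=[A/E; B/D] holding=C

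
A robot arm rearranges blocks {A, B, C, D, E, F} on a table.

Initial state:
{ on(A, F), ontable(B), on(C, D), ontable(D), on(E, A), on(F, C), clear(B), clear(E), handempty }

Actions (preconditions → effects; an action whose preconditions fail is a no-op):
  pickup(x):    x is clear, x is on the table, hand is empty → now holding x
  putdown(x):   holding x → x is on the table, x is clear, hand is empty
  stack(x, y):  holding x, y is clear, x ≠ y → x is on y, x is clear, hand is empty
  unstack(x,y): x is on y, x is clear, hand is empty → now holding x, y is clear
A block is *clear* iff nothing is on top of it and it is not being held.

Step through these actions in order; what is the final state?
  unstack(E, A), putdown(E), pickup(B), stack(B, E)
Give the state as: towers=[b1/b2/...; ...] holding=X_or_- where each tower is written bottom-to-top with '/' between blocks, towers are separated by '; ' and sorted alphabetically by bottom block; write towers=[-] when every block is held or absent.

towers=[D/C/F/A; E/B] holding=-

step 1 (unstack(E, A)): towers=[B; D/C/F/A] holding=E
step 2 (putdown(E)): towers=[B; D/C/F/A; E] holding=-
step 3 (pickup(B)): towers=[D/C/F/A; E] holding=B
step 4 (stack(B, E)): towers=[D/C/F/A; E/B] holding=-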